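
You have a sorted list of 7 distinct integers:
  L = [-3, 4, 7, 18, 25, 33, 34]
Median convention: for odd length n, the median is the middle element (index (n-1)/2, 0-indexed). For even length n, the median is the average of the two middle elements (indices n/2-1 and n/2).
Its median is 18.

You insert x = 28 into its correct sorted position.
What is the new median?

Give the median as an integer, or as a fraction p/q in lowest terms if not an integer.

Old list (sorted, length 7): [-3, 4, 7, 18, 25, 33, 34]
Old median = 18
Insert x = 28
Old length odd (7). Middle was index 3 = 18.
New length even (8). New median = avg of two middle elements.
x = 28: 5 elements are < x, 2 elements are > x.
New sorted list: [-3, 4, 7, 18, 25, 28, 33, 34]
New median = 43/2

Answer: 43/2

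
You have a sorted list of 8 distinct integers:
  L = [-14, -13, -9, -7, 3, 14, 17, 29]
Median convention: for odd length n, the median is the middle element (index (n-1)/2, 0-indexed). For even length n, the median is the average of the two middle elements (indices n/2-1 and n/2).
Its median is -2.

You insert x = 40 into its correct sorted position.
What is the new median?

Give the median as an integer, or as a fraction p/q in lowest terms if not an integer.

Answer: 3

Derivation:
Old list (sorted, length 8): [-14, -13, -9, -7, 3, 14, 17, 29]
Old median = -2
Insert x = 40
Old length even (8). Middle pair: indices 3,4 = -7,3.
New length odd (9). New median = single middle element.
x = 40: 8 elements are < x, 0 elements are > x.
New sorted list: [-14, -13, -9, -7, 3, 14, 17, 29, 40]
New median = 3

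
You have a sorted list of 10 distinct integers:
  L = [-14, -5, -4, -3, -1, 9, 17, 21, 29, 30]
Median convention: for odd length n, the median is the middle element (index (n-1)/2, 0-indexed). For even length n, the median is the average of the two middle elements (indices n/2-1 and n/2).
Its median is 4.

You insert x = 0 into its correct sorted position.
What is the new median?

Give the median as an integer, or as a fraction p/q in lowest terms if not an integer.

Old list (sorted, length 10): [-14, -5, -4, -3, -1, 9, 17, 21, 29, 30]
Old median = 4
Insert x = 0
Old length even (10). Middle pair: indices 4,5 = -1,9.
New length odd (11). New median = single middle element.
x = 0: 5 elements are < x, 5 elements are > x.
New sorted list: [-14, -5, -4, -3, -1, 0, 9, 17, 21, 29, 30]
New median = 0

Answer: 0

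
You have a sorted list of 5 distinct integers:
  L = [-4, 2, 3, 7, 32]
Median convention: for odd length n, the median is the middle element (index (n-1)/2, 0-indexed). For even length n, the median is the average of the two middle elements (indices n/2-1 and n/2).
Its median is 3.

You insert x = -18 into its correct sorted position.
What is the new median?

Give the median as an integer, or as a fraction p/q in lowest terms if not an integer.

Answer: 5/2

Derivation:
Old list (sorted, length 5): [-4, 2, 3, 7, 32]
Old median = 3
Insert x = -18
Old length odd (5). Middle was index 2 = 3.
New length even (6). New median = avg of two middle elements.
x = -18: 0 elements are < x, 5 elements are > x.
New sorted list: [-18, -4, 2, 3, 7, 32]
New median = 5/2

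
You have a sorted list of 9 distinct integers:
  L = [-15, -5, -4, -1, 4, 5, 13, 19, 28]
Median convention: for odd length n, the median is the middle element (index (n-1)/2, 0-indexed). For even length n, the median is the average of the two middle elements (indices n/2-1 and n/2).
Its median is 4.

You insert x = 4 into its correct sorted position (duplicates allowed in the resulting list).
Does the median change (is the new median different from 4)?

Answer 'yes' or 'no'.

Old median = 4
Insert x = 4
New median = 4
Changed? no

Answer: no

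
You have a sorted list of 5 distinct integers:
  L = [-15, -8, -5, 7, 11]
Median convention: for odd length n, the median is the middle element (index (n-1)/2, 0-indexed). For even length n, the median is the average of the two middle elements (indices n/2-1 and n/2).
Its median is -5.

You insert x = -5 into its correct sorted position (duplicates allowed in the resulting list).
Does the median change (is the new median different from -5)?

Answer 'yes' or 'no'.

Old median = -5
Insert x = -5
New median = -5
Changed? no

Answer: no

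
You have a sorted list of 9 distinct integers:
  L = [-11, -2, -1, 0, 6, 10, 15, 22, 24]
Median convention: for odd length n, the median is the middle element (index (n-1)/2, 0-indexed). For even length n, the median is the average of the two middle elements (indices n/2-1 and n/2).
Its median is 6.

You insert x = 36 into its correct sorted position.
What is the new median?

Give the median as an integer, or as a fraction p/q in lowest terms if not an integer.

Answer: 8

Derivation:
Old list (sorted, length 9): [-11, -2, -1, 0, 6, 10, 15, 22, 24]
Old median = 6
Insert x = 36
Old length odd (9). Middle was index 4 = 6.
New length even (10). New median = avg of two middle elements.
x = 36: 9 elements are < x, 0 elements are > x.
New sorted list: [-11, -2, -1, 0, 6, 10, 15, 22, 24, 36]
New median = 8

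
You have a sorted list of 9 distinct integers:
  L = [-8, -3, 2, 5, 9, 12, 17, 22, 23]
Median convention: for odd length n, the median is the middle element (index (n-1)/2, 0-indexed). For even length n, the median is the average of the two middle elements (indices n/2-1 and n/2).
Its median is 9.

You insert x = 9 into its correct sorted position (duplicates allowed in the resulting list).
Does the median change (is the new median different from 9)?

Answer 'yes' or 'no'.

Old median = 9
Insert x = 9
New median = 9
Changed? no

Answer: no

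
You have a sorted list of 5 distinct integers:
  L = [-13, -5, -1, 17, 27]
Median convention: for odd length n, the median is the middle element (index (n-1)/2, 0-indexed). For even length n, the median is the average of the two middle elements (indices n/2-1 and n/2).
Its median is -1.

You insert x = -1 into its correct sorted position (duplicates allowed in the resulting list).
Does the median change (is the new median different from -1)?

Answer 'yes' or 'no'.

Old median = -1
Insert x = -1
New median = -1
Changed? no

Answer: no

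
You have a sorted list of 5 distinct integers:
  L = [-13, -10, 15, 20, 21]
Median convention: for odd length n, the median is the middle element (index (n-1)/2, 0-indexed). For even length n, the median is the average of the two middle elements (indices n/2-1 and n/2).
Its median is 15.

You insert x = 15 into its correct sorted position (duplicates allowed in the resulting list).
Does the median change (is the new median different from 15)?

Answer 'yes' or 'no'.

Answer: no

Derivation:
Old median = 15
Insert x = 15
New median = 15
Changed? no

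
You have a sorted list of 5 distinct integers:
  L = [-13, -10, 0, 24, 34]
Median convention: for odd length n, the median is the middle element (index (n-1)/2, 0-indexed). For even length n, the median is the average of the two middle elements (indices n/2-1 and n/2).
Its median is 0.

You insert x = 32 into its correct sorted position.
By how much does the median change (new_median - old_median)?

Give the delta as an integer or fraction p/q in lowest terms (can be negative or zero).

Old median = 0
After inserting x = 32: new sorted = [-13, -10, 0, 24, 32, 34]
New median = 12
Delta = 12 - 0 = 12

Answer: 12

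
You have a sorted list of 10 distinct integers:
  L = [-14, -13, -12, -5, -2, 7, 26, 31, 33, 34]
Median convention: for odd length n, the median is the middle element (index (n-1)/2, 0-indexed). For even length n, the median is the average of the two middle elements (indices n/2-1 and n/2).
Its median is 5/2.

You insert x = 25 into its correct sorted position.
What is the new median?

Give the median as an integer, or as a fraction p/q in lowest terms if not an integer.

Old list (sorted, length 10): [-14, -13, -12, -5, -2, 7, 26, 31, 33, 34]
Old median = 5/2
Insert x = 25
Old length even (10). Middle pair: indices 4,5 = -2,7.
New length odd (11). New median = single middle element.
x = 25: 6 elements are < x, 4 elements are > x.
New sorted list: [-14, -13, -12, -5, -2, 7, 25, 26, 31, 33, 34]
New median = 7

Answer: 7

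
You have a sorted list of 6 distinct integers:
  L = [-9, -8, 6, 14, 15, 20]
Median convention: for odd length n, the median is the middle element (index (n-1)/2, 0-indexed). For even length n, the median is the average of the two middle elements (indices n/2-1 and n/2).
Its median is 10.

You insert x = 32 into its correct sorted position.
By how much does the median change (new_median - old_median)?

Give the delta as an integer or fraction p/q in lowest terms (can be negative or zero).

Answer: 4

Derivation:
Old median = 10
After inserting x = 32: new sorted = [-9, -8, 6, 14, 15, 20, 32]
New median = 14
Delta = 14 - 10 = 4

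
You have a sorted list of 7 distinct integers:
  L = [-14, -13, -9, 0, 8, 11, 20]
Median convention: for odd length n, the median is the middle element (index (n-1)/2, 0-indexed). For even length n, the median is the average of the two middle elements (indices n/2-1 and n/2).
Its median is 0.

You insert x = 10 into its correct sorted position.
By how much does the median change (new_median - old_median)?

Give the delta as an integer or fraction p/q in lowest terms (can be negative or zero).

Answer: 4

Derivation:
Old median = 0
After inserting x = 10: new sorted = [-14, -13, -9, 0, 8, 10, 11, 20]
New median = 4
Delta = 4 - 0 = 4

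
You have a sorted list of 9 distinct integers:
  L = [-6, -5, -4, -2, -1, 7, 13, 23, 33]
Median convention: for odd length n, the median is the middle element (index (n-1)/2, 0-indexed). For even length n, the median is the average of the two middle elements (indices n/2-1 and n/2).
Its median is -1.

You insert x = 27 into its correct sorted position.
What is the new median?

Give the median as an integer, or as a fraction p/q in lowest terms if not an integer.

Old list (sorted, length 9): [-6, -5, -4, -2, -1, 7, 13, 23, 33]
Old median = -1
Insert x = 27
Old length odd (9). Middle was index 4 = -1.
New length even (10). New median = avg of two middle elements.
x = 27: 8 elements are < x, 1 elements are > x.
New sorted list: [-6, -5, -4, -2, -1, 7, 13, 23, 27, 33]
New median = 3

Answer: 3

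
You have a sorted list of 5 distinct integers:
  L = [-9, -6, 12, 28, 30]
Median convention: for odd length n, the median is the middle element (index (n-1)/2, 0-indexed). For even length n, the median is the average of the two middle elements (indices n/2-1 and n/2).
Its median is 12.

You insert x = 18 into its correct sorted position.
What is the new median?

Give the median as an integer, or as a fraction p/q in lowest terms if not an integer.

Old list (sorted, length 5): [-9, -6, 12, 28, 30]
Old median = 12
Insert x = 18
Old length odd (5). Middle was index 2 = 12.
New length even (6). New median = avg of two middle elements.
x = 18: 3 elements are < x, 2 elements are > x.
New sorted list: [-9, -6, 12, 18, 28, 30]
New median = 15

Answer: 15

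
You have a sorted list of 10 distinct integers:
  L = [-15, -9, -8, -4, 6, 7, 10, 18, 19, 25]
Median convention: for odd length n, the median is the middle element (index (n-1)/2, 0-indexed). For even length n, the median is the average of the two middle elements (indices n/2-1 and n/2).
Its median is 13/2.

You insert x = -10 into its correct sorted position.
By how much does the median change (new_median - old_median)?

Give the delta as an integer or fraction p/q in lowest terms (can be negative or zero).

Answer: -1/2

Derivation:
Old median = 13/2
After inserting x = -10: new sorted = [-15, -10, -9, -8, -4, 6, 7, 10, 18, 19, 25]
New median = 6
Delta = 6 - 13/2 = -1/2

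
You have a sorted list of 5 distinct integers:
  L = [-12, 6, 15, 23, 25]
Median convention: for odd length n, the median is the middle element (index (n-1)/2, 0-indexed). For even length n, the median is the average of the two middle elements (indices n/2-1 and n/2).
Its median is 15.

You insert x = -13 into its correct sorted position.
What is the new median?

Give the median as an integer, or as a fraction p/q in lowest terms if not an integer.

Old list (sorted, length 5): [-12, 6, 15, 23, 25]
Old median = 15
Insert x = -13
Old length odd (5). Middle was index 2 = 15.
New length even (6). New median = avg of two middle elements.
x = -13: 0 elements are < x, 5 elements are > x.
New sorted list: [-13, -12, 6, 15, 23, 25]
New median = 21/2

Answer: 21/2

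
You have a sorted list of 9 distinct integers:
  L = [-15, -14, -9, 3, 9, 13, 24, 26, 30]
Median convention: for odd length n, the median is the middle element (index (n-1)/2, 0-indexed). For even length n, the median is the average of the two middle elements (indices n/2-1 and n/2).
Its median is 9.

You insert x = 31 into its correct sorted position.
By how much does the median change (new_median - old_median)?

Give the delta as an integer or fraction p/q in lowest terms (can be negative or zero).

Old median = 9
After inserting x = 31: new sorted = [-15, -14, -9, 3, 9, 13, 24, 26, 30, 31]
New median = 11
Delta = 11 - 9 = 2

Answer: 2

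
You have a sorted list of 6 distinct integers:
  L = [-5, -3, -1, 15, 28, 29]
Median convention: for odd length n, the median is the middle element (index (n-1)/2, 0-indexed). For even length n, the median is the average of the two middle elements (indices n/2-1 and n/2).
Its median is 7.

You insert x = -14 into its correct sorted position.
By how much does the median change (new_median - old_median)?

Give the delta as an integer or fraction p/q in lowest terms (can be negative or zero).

Answer: -8

Derivation:
Old median = 7
After inserting x = -14: new sorted = [-14, -5, -3, -1, 15, 28, 29]
New median = -1
Delta = -1 - 7 = -8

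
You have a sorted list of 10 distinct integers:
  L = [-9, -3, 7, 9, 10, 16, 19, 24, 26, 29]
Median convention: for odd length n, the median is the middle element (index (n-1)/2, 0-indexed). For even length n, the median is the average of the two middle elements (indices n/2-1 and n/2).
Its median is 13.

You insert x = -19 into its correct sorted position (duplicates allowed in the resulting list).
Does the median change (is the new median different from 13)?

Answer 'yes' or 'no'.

Answer: yes

Derivation:
Old median = 13
Insert x = -19
New median = 10
Changed? yes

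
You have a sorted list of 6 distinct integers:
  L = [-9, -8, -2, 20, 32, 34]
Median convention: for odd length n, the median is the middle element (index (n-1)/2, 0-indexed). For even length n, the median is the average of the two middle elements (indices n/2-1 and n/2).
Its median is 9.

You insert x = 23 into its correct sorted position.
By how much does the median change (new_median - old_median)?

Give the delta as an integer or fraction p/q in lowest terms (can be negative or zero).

Old median = 9
After inserting x = 23: new sorted = [-9, -8, -2, 20, 23, 32, 34]
New median = 20
Delta = 20 - 9 = 11

Answer: 11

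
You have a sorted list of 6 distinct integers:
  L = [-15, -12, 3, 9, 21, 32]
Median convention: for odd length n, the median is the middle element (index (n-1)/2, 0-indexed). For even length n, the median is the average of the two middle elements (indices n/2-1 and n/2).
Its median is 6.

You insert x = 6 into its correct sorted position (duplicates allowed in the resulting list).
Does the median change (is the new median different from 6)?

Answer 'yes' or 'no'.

Answer: no

Derivation:
Old median = 6
Insert x = 6
New median = 6
Changed? no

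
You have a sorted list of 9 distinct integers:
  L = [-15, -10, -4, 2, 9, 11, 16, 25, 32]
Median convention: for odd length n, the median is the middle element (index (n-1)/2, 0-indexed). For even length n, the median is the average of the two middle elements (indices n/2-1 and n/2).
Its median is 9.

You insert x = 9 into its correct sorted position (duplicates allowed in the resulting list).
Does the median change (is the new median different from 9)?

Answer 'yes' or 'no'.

Answer: no

Derivation:
Old median = 9
Insert x = 9
New median = 9
Changed? no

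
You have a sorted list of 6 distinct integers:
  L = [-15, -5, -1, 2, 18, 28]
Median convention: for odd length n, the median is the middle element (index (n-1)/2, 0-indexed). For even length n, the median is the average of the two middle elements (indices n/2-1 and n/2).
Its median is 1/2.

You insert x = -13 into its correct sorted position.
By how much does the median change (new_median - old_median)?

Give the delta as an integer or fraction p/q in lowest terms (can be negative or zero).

Answer: -3/2

Derivation:
Old median = 1/2
After inserting x = -13: new sorted = [-15, -13, -5, -1, 2, 18, 28]
New median = -1
Delta = -1 - 1/2 = -3/2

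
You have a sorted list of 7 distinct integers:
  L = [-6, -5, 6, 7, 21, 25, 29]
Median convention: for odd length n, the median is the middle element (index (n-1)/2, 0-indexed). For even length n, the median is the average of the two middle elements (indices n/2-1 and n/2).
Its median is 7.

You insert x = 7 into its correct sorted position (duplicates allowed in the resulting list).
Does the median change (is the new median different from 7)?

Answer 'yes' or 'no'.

Old median = 7
Insert x = 7
New median = 7
Changed? no

Answer: no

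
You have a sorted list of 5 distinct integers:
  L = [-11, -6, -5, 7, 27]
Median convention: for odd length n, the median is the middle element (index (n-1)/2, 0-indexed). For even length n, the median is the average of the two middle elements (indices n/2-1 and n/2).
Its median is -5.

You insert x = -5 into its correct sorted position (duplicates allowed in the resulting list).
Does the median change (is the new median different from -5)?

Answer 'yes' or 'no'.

Answer: no

Derivation:
Old median = -5
Insert x = -5
New median = -5
Changed? no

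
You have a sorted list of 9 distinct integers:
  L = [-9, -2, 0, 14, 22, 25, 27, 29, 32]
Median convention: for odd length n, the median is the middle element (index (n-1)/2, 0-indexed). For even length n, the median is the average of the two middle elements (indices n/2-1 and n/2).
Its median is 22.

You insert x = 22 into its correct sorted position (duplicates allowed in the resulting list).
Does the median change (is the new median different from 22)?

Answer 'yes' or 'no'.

Answer: no

Derivation:
Old median = 22
Insert x = 22
New median = 22
Changed? no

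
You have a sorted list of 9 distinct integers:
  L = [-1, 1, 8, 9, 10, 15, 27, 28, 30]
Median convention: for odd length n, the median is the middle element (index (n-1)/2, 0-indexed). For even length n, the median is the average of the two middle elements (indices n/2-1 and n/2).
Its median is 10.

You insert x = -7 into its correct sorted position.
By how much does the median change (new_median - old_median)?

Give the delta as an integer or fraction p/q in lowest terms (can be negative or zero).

Answer: -1/2

Derivation:
Old median = 10
After inserting x = -7: new sorted = [-7, -1, 1, 8, 9, 10, 15, 27, 28, 30]
New median = 19/2
Delta = 19/2 - 10 = -1/2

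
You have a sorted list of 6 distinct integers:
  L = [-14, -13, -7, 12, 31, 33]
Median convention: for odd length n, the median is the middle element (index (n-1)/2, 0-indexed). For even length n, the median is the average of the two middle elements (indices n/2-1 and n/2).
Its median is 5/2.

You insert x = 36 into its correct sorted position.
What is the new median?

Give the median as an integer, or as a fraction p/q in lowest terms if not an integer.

Answer: 12

Derivation:
Old list (sorted, length 6): [-14, -13, -7, 12, 31, 33]
Old median = 5/2
Insert x = 36
Old length even (6). Middle pair: indices 2,3 = -7,12.
New length odd (7). New median = single middle element.
x = 36: 6 elements are < x, 0 elements are > x.
New sorted list: [-14, -13, -7, 12, 31, 33, 36]
New median = 12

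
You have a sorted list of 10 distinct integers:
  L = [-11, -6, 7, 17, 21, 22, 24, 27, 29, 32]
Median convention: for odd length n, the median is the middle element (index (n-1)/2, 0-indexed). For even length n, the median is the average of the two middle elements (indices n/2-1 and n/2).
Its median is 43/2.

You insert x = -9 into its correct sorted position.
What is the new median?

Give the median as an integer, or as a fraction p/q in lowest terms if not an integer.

Old list (sorted, length 10): [-11, -6, 7, 17, 21, 22, 24, 27, 29, 32]
Old median = 43/2
Insert x = -9
Old length even (10). Middle pair: indices 4,5 = 21,22.
New length odd (11). New median = single middle element.
x = -9: 1 elements are < x, 9 elements are > x.
New sorted list: [-11, -9, -6, 7, 17, 21, 22, 24, 27, 29, 32]
New median = 21

Answer: 21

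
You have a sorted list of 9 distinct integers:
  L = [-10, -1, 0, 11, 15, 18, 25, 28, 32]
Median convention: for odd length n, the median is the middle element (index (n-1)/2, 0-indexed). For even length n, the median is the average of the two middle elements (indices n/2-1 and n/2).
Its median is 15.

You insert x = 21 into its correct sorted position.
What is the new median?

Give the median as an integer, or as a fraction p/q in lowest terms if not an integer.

Old list (sorted, length 9): [-10, -1, 0, 11, 15, 18, 25, 28, 32]
Old median = 15
Insert x = 21
Old length odd (9). Middle was index 4 = 15.
New length even (10). New median = avg of two middle elements.
x = 21: 6 elements are < x, 3 elements are > x.
New sorted list: [-10, -1, 0, 11, 15, 18, 21, 25, 28, 32]
New median = 33/2

Answer: 33/2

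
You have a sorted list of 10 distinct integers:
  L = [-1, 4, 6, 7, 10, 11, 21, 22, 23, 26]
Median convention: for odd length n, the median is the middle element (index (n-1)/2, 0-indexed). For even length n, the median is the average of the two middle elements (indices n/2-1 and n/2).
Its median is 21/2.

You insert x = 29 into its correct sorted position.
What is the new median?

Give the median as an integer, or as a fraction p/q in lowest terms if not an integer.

Answer: 11

Derivation:
Old list (sorted, length 10): [-1, 4, 6, 7, 10, 11, 21, 22, 23, 26]
Old median = 21/2
Insert x = 29
Old length even (10). Middle pair: indices 4,5 = 10,11.
New length odd (11). New median = single middle element.
x = 29: 10 elements are < x, 0 elements are > x.
New sorted list: [-1, 4, 6, 7, 10, 11, 21, 22, 23, 26, 29]
New median = 11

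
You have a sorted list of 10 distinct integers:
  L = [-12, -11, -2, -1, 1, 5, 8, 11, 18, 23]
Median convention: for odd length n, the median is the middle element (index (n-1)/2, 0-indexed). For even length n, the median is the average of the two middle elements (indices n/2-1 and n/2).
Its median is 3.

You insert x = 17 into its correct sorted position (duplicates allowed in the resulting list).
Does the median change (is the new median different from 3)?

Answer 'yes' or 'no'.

Answer: yes

Derivation:
Old median = 3
Insert x = 17
New median = 5
Changed? yes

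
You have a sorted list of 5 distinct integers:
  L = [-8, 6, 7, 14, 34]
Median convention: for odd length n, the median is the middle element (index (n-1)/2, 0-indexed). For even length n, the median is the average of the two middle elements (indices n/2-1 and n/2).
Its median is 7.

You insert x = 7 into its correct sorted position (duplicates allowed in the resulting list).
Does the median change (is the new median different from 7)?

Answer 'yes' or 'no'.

Answer: no

Derivation:
Old median = 7
Insert x = 7
New median = 7
Changed? no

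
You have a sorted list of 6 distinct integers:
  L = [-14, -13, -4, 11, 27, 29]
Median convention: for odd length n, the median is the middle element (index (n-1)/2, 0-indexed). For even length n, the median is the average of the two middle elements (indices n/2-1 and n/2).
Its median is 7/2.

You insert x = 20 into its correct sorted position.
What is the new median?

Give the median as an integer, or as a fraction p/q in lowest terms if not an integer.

Old list (sorted, length 6): [-14, -13, -4, 11, 27, 29]
Old median = 7/2
Insert x = 20
Old length even (6). Middle pair: indices 2,3 = -4,11.
New length odd (7). New median = single middle element.
x = 20: 4 elements are < x, 2 elements are > x.
New sorted list: [-14, -13, -4, 11, 20, 27, 29]
New median = 11

Answer: 11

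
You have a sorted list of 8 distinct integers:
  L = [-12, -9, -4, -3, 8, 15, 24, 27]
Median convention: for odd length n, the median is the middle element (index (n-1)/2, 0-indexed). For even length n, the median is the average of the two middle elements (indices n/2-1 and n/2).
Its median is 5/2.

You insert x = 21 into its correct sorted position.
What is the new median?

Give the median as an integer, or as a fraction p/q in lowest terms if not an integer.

Answer: 8

Derivation:
Old list (sorted, length 8): [-12, -9, -4, -3, 8, 15, 24, 27]
Old median = 5/2
Insert x = 21
Old length even (8). Middle pair: indices 3,4 = -3,8.
New length odd (9). New median = single middle element.
x = 21: 6 elements are < x, 2 elements are > x.
New sorted list: [-12, -9, -4, -3, 8, 15, 21, 24, 27]
New median = 8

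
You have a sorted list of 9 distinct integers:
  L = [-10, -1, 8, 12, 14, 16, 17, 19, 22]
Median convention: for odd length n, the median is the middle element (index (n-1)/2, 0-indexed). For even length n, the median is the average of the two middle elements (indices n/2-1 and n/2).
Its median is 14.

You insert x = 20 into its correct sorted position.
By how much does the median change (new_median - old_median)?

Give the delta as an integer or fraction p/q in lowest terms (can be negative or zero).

Old median = 14
After inserting x = 20: new sorted = [-10, -1, 8, 12, 14, 16, 17, 19, 20, 22]
New median = 15
Delta = 15 - 14 = 1

Answer: 1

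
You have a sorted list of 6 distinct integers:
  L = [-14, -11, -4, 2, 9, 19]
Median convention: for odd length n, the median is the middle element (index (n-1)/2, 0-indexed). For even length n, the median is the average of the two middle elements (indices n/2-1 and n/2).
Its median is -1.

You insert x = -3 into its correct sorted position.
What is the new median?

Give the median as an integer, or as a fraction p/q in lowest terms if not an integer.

Answer: -3

Derivation:
Old list (sorted, length 6): [-14, -11, -4, 2, 9, 19]
Old median = -1
Insert x = -3
Old length even (6). Middle pair: indices 2,3 = -4,2.
New length odd (7). New median = single middle element.
x = -3: 3 elements are < x, 3 elements are > x.
New sorted list: [-14, -11, -4, -3, 2, 9, 19]
New median = -3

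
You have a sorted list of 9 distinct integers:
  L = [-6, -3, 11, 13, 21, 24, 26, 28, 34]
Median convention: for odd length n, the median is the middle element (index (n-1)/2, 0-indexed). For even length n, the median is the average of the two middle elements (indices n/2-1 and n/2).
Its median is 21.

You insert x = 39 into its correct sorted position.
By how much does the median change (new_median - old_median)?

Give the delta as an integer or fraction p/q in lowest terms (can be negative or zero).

Answer: 3/2

Derivation:
Old median = 21
After inserting x = 39: new sorted = [-6, -3, 11, 13, 21, 24, 26, 28, 34, 39]
New median = 45/2
Delta = 45/2 - 21 = 3/2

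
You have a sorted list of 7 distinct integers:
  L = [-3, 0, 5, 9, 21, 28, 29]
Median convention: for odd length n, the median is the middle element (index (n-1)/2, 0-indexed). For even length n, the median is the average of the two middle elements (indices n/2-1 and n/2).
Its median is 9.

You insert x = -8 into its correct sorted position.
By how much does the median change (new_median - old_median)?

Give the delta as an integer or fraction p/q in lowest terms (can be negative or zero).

Old median = 9
After inserting x = -8: new sorted = [-8, -3, 0, 5, 9, 21, 28, 29]
New median = 7
Delta = 7 - 9 = -2

Answer: -2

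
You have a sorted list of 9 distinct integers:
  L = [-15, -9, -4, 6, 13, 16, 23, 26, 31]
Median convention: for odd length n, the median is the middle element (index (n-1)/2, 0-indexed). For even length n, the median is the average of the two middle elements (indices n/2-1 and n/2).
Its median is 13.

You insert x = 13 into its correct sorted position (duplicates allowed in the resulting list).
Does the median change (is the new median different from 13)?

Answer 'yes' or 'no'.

Old median = 13
Insert x = 13
New median = 13
Changed? no

Answer: no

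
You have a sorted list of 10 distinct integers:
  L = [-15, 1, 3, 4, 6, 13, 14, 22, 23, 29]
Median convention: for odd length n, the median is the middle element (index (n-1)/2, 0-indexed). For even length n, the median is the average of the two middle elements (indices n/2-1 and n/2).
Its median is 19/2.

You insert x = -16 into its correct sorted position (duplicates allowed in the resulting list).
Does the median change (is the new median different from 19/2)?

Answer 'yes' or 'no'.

Answer: yes

Derivation:
Old median = 19/2
Insert x = -16
New median = 6
Changed? yes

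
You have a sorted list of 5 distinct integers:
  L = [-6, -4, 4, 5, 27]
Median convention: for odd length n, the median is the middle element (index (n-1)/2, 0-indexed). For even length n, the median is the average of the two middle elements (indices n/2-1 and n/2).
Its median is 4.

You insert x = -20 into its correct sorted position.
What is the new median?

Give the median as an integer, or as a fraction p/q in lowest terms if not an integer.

Old list (sorted, length 5): [-6, -4, 4, 5, 27]
Old median = 4
Insert x = -20
Old length odd (5). Middle was index 2 = 4.
New length even (6). New median = avg of two middle elements.
x = -20: 0 elements are < x, 5 elements are > x.
New sorted list: [-20, -6, -4, 4, 5, 27]
New median = 0

Answer: 0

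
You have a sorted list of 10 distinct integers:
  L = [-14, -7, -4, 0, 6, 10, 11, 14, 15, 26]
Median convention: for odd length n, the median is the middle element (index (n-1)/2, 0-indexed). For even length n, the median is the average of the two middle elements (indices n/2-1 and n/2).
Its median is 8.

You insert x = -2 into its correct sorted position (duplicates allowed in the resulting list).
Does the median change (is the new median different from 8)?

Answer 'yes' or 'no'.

Answer: yes

Derivation:
Old median = 8
Insert x = -2
New median = 6
Changed? yes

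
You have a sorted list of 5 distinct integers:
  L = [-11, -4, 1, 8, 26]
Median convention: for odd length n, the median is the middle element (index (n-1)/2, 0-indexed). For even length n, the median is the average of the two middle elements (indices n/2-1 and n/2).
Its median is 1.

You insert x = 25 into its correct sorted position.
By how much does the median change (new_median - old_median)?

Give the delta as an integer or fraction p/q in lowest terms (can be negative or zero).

Answer: 7/2

Derivation:
Old median = 1
After inserting x = 25: new sorted = [-11, -4, 1, 8, 25, 26]
New median = 9/2
Delta = 9/2 - 1 = 7/2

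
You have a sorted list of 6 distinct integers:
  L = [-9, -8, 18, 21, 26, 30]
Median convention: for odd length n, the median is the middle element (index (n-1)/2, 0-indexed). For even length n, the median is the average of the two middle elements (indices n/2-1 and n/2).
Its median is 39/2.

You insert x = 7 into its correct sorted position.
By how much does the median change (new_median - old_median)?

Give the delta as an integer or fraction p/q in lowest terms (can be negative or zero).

Answer: -3/2

Derivation:
Old median = 39/2
After inserting x = 7: new sorted = [-9, -8, 7, 18, 21, 26, 30]
New median = 18
Delta = 18 - 39/2 = -3/2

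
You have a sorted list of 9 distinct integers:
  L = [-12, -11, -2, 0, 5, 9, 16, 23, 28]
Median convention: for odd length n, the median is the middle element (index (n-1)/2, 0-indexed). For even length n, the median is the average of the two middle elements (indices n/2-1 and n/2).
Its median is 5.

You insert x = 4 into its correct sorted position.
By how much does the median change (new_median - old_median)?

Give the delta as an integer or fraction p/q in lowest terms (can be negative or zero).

Answer: -1/2

Derivation:
Old median = 5
After inserting x = 4: new sorted = [-12, -11, -2, 0, 4, 5, 9, 16, 23, 28]
New median = 9/2
Delta = 9/2 - 5 = -1/2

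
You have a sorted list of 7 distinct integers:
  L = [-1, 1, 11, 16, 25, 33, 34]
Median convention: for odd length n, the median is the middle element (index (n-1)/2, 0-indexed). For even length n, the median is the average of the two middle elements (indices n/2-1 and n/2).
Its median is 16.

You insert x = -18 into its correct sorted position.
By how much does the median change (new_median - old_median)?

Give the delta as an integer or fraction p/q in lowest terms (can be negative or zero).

Answer: -5/2

Derivation:
Old median = 16
After inserting x = -18: new sorted = [-18, -1, 1, 11, 16, 25, 33, 34]
New median = 27/2
Delta = 27/2 - 16 = -5/2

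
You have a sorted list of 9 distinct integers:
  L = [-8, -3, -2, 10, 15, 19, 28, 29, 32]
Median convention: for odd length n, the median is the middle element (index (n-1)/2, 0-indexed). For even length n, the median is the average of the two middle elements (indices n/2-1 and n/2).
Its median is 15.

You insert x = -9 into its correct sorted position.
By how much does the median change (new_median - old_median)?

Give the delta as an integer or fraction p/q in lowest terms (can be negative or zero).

Answer: -5/2

Derivation:
Old median = 15
After inserting x = -9: new sorted = [-9, -8, -3, -2, 10, 15, 19, 28, 29, 32]
New median = 25/2
Delta = 25/2 - 15 = -5/2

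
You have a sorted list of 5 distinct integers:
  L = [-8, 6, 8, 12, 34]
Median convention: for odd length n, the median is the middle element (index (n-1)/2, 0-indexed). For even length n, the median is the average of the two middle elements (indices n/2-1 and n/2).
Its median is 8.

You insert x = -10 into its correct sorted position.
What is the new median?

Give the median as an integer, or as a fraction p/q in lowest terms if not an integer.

Answer: 7

Derivation:
Old list (sorted, length 5): [-8, 6, 8, 12, 34]
Old median = 8
Insert x = -10
Old length odd (5). Middle was index 2 = 8.
New length even (6). New median = avg of two middle elements.
x = -10: 0 elements are < x, 5 elements are > x.
New sorted list: [-10, -8, 6, 8, 12, 34]
New median = 7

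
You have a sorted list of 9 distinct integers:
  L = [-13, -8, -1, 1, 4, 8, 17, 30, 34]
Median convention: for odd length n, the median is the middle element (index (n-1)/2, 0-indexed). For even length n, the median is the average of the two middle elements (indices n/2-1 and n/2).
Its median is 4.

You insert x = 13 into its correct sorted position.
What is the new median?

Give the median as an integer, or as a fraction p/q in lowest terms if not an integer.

Answer: 6

Derivation:
Old list (sorted, length 9): [-13, -8, -1, 1, 4, 8, 17, 30, 34]
Old median = 4
Insert x = 13
Old length odd (9). Middle was index 4 = 4.
New length even (10). New median = avg of two middle elements.
x = 13: 6 elements are < x, 3 elements are > x.
New sorted list: [-13, -8, -1, 1, 4, 8, 13, 17, 30, 34]
New median = 6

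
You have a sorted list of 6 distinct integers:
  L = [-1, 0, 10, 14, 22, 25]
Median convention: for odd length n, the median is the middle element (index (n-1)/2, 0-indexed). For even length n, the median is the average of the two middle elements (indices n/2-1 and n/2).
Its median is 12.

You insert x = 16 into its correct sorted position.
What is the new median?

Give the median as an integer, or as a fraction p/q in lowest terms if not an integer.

Old list (sorted, length 6): [-1, 0, 10, 14, 22, 25]
Old median = 12
Insert x = 16
Old length even (6). Middle pair: indices 2,3 = 10,14.
New length odd (7). New median = single middle element.
x = 16: 4 elements are < x, 2 elements are > x.
New sorted list: [-1, 0, 10, 14, 16, 22, 25]
New median = 14

Answer: 14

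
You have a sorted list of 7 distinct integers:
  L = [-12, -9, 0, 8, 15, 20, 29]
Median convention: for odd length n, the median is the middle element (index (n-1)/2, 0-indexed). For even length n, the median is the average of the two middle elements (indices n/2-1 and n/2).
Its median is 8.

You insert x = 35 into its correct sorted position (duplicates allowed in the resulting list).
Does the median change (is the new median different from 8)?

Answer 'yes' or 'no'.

Old median = 8
Insert x = 35
New median = 23/2
Changed? yes

Answer: yes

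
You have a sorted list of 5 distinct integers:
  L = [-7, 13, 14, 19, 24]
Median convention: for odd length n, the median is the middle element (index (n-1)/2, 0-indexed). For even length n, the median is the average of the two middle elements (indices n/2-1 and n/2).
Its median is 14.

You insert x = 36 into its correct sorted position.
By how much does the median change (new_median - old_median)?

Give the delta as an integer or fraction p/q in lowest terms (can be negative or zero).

Answer: 5/2

Derivation:
Old median = 14
After inserting x = 36: new sorted = [-7, 13, 14, 19, 24, 36]
New median = 33/2
Delta = 33/2 - 14 = 5/2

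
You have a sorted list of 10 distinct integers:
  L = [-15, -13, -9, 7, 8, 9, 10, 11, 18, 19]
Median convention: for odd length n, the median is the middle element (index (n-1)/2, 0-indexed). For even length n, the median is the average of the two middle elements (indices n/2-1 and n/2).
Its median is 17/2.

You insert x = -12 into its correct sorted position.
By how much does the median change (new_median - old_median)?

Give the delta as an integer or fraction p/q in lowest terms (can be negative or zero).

Answer: -1/2

Derivation:
Old median = 17/2
After inserting x = -12: new sorted = [-15, -13, -12, -9, 7, 8, 9, 10, 11, 18, 19]
New median = 8
Delta = 8 - 17/2 = -1/2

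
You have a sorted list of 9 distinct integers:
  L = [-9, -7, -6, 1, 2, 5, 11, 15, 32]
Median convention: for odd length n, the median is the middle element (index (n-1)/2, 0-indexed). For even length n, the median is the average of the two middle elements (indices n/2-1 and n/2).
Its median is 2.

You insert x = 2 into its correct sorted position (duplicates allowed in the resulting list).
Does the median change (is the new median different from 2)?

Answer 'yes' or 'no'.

Old median = 2
Insert x = 2
New median = 2
Changed? no

Answer: no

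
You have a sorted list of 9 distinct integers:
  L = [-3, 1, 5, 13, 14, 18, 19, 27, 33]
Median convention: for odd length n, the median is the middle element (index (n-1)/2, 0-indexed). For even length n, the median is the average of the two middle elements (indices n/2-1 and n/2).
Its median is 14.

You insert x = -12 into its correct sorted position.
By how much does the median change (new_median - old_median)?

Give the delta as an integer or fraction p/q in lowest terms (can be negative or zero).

Answer: -1/2

Derivation:
Old median = 14
After inserting x = -12: new sorted = [-12, -3, 1, 5, 13, 14, 18, 19, 27, 33]
New median = 27/2
Delta = 27/2 - 14 = -1/2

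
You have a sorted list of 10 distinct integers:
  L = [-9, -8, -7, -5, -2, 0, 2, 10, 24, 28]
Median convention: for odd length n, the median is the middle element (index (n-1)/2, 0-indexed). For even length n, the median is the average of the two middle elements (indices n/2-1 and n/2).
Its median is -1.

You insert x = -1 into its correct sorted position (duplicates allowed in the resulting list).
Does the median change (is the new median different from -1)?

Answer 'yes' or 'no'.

Old median = -1
Insert x = -1
New median = -1
Changed? no

Answer: no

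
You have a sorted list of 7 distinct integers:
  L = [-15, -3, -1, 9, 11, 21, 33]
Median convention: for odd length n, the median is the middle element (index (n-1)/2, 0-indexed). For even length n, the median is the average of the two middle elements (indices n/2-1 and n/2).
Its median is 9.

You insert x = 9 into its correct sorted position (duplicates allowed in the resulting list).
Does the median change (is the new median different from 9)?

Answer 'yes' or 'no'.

Answer: no

Derivation:
Old median = 9
Insert x = 9
New median = 9
Changed? no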